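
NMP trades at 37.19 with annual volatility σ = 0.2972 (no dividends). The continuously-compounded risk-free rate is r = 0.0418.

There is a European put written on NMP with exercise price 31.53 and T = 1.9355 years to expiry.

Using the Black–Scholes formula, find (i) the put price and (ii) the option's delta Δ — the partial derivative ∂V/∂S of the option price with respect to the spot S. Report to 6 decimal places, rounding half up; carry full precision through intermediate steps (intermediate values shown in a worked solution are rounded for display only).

price = 2.285940
Δ = -0.211361

σ√T = 0.2972·√1.9355 = 0.413471
d₁ = (ln(S/K) + (r+σ²/2)T) / (σ√T) = (ln(37.19/31.53) + (0.0418+0.2972²/2)·1.9355) / 0.413471 = (0.165100 + 0.166383) / 0.413471 = 0.801709
d₂ = d₁ − σ√T = 0.801709 − 0.413471 = 0.388237
e^{−rT} = 0.922282
N(−d₁) = 0.211361,  N(−d₂) = 0.348920
Put price V = K·e^{−rT}·N(−d₂) − S·N(−d₁) = 10.146445 − 7.860505 = 2.285940
Δ = −N(−d₁) = -0.211361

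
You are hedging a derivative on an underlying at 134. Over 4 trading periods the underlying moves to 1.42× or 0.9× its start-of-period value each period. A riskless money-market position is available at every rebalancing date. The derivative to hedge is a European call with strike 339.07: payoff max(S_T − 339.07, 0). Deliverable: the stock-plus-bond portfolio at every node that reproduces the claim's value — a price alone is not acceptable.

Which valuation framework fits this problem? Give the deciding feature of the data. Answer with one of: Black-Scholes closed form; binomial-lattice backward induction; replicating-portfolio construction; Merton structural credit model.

framework: replicating-portfolio construction

Key observation: the deliverable is the dynamic trading strategy on the 4-step tree (spot 134, moves 1.42 and 0.9), so the valuation must go through the node-by-node replicating-portfolio solve.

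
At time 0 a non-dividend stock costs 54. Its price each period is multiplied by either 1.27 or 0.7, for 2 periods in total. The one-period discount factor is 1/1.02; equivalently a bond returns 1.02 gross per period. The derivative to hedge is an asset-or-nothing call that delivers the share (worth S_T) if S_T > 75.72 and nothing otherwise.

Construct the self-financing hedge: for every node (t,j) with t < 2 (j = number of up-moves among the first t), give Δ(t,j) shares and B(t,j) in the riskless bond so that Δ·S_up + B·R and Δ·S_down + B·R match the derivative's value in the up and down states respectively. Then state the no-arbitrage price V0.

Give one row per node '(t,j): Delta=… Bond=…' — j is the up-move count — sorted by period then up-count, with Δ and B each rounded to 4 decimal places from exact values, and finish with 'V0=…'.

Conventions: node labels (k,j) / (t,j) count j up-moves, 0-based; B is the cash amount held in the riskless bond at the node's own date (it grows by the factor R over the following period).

(0,0): Delta=1.5574 Bond=-57.7164
(1,0): Delta=0.0000 Bond=0.0000
(1,1): Delta=2.2281 Bond=-104.8635
V0=26.3846

No-arbitrage ⇒ martingale measure with p* = (R−d)/(u−d) = 0.5614.
Terminal payoffs: V(2,0)=0.0000, V(2,1)=0.0000, V(2,2)=87.0966
Node (1,0) S=37.8000: V=(p*·0.0000+(1−p*)·0.0000)/1.02=0.0000; Δ=(0.0000−0.0000)/(48.0060−26.4600)=0.0000; B=V−Δ·S=0.0000
Node (1,1) S=68.5800: V=(p*·87.0966+(1−p*)·0.0000)/1.02=47.9376; Δ=(87.0966−0.0000)/(87.0966−48.0060)=2.2281; B=V−Δ·S=-104.8635
Node (0,0) S=54.0000: V=(p*·47.9376+(1−p*)·0.0000)/1.02=26.3846; Δ=(47.9376−0.0000)/(68.5800−37.8000)=1.5574; B=V−Δ·S=-57.7164
As a check, the time-0 holding Δ(0,0)·S0 + B(0,0) comes to 26.3846 — exactly V0.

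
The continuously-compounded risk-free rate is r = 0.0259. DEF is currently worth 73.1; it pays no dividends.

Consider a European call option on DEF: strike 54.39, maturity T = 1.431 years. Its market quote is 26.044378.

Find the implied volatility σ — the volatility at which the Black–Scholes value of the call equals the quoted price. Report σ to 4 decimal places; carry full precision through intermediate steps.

sigma = 0.4502

At σ = 0.4502 the Black–Scholes value reproduces the quote:
σ√T = 0.4502·√1.431 = 0.538549
d₁ = (ln(S/K) + (r+σ²/2)T) / (σ√T) = (ln(73.1/54.39) + (0.0259+0.4502²/2)·1.431) / 0.538549 = (0.295648 + 0.182080) / 0.538549 = 0.887066
d₂ = d₁ − σ√T = 0.887066 − 0.538549 = 0.348517
e^{−rT} = 0.963616
N(d₁) = 0.812478,  N(d₂) = 0.636274
V = S·N(d₁) − K·e^{−rT}·N(d₂) = 59.392162 − 33.347784 = 26.044378 (equal to the quote); since ∂V/∂σ > 0 for all σ, the implied volatility is unique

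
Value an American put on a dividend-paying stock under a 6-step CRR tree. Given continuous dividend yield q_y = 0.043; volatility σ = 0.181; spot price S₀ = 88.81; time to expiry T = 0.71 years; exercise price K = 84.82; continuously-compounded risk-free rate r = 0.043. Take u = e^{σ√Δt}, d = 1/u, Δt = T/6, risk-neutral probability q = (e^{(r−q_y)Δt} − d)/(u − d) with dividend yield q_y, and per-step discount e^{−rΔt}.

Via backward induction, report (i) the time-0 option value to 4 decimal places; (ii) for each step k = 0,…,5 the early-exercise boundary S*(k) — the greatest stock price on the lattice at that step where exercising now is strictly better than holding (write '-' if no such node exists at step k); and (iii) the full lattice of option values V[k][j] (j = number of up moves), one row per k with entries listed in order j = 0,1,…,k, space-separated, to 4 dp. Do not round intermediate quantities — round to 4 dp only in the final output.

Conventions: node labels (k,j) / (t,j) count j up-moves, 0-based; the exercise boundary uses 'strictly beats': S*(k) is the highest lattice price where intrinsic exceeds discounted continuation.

price = 3.5968
boundary = - - - - 69.2308 73.6784
tree:
3.5968
5.4837 1.6266
8.1026 2.7543 0.4436
11.5145 4.5568 0.8649 0.0000
15.5892 7.2994 1.6861 0.0000 0.0000
19.7683 11.1416 3.2871 0.0000 0.0000 0.0000
23.6951 15.5892 6.4083 0.0000 0.0000 0.0000 0.0000

params: Δt=0.11833 u=1.06424 d=0.93964 q=0.48444 e^(-rΔt)=0.99492
t_6 payoffs: 23.6951 15.5892 6.4083 0.0000 0.0000 0.0000 0.0000
t_5: node(5,0) S=65.0517 payoff=19.7683 vs cont=19.6679 → 19.7683 [stop]  node(5,1) S=73.6784 payoff=11.1416 vs cont=11.0851 → 11.1416 [stop]  node(5,2) S=83.4490 payoff=1.3710 vs cont=3.2871 → 3.2871 [wait]  node(5,3) S=94.5154 payoff=0.0000 vs cont=0.0000 → 0.0000 [wait]  node(5,4) S=107.0493 payoff=0.0000 vs cont=0.0000 → 0.0000 [wait]  node(5,5) S=121.2453 payoff=0.0000 vs cont=0.0000 → 0.0000 [wait]  ⇒ S*(5)=73.6784
t_4: node(4,0) S=69.2308 payoff=15.5892 vs cont=15.5101 → 15.5892 [stop]  node(4,1) S=78.4117 payoff=6.4083 vs cont=7.2994 → 7.2994 [wait]  node(4,2) S=88.8100 payoff=0.0000 vs cont=1.6861 → 1.6861 [wait]  node(4,3) S=100.5873 payoff=0.0000 vs cont=0.0000 → 0.0000 [wait]  node(4,4) S=113.9264 payoff=0.0000 vs cont=0.0000 → 0.0000 [wait]  ⇒ S*(4)=69.2308
t_3: node(3,0) S=73.6784 payoff=11.1416 vs cont=11.5145 → 11.5145 [wait]  node(3,1) S=83.4490 payoff=1.3710 vs cont=4.5568 → 4.5568 [wait]  node(3,2) S=94.5154 payoff=0.0000 vs cont=0.8649 → 0.8649 [wait]  node(3,3) S=107.0493 payoff=0.0000 vs cont=0.0000 → 0.0000 [wait]  ⇒ S*(3)=-
t_2: node(2,0) S=78.4117 payoff=6.4083 vs cont=8.1026 → 8.1026 [wait]  node(2,1) S=88.8100 payoff=0.0000 vs cont=2.7543 → 2.7543 [wait]  node(2,2) S=100.5873 payoff=0.0000 vs cont=0.4436 → 0.4436 [wait]  ⇒ S*(2)=-
t_1: node(1,0) S=83.4490 payoff=1.3710 vs cont=5.4837 → 5.4837 [wait]  node(1,1) S=94.5154 payoff=0.0000 vs cont=1.6266 → 1.6266 [wait]  ⇒ S*(1)=-
t_0: node(0,0) S=88.8100 payoff=0.0000 vs cont=3.5968 → 3.5968 [wait]  ⇒ S*(0)=-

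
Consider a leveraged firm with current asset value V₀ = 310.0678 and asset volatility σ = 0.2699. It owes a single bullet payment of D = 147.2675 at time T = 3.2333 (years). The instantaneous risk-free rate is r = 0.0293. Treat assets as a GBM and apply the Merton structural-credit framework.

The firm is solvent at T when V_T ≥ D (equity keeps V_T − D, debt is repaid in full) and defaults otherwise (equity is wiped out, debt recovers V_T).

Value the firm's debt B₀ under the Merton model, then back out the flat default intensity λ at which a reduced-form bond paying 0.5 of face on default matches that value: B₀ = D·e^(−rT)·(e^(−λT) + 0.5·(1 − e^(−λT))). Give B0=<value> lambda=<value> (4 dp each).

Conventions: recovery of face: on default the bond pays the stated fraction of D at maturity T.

Work the structural quantities from V₀ = 310.0678 against face 147.2675:
d₁ = [ln(V₀/D) + (r + σ²/2)T] / (σ√T)
   = [ln(310.0678/147.2675) + (0.0293 + 0.5·0.2699²)·3.2333] / (0.2699·√3.2333)
   = [0.744540 + 0.212502] / 0.485317 = 1.971993
d₂ = d₁ − σ√T = 1.971993 − 0.485317 = 1.486675
N(d₁) = 0.975695,  N(d₂) = 0.931450,  e^(−rT) = 0.909613
E₀ = V₀·N(d₁) − D·e^(−rT)·N(d₂)
   = 310.0678·0.975695 − 147.2675·0.909613·0.931450 = 177.757811
B₀ = V₀ − E₀ = 310.0678 − 177.757811 = 132.309989
e^(−λT) = (B₀·e^(rT)/D − 0.5)/(1 − 0.5) = (132.3100·1.099368/147.2675 − 0.5)/0.5 = 0.97541769
λ = −ln(0.97541769)/3.2333 = 0.007698

B0=132.3100 lambda=0.0077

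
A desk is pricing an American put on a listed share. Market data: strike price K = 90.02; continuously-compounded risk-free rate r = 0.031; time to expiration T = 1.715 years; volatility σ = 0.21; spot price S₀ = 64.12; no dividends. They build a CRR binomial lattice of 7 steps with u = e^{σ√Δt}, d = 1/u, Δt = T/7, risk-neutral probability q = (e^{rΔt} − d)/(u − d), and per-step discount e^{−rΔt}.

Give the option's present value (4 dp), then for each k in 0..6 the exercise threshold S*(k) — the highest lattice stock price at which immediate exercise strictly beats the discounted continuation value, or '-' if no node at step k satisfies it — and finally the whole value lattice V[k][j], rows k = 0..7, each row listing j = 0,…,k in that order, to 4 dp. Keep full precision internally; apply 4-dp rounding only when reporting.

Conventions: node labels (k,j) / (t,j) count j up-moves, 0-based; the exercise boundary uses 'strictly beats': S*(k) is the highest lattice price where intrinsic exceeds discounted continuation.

params: Δt=0.24500 u=1.10954 d=0.90128 q=0.51064 e^(-rΔt)=0.99243
t_7 payoffs: 59.0461 51.8888 43.0776 32.2302 18.8764 2.4367 0.0000 0.0000
t_6: node(6,0) S=34.3667 payoff=55.6533 vs cont=54.9722 → 55.6533 [stop]  node(6,1) S=42.3081 payoff=47.7119 vs cont=47.0308 → 47.7119 [stop]  node(6,2) S=52.0845 payoff=37.9355 vs cont=37.2544 → 37.9355 [stop]  node(6,3) S=64.1200 payoff=25.9000 vs cont=25.2189 → 25.9000 [stop]  node(6,4) S=78.9367 payoff=11.0833 vs cont=10.4022 → 11.0833 [stop]  node(6,5) S=97.1771 payoff=0.0000 vs cont=1.1834 → 1.1834 [wait]  node(6,6) S=119.6325 payoff=0.0000 vs cont=0.0000 → 0.0000 [wait]  ⇒ S*(6)=78.9367
t_5: node(5,0) S=38.1312 payoff=51.8888 vs cont=51.2077 → 51.8888 [stop]  node(5,1) S=46.9424 payoff=43.0776 vs cont=42.3964 → 43.0776 [stop]  node(5,2) S=57.7898 payoff=32.2302 vs cont=31.5491 → 32.2302 [stop]  node(5,3) S=71.1436 payoff=18.8764 vs cont=18.1952 → 18.8764 [stop]  node(5,4) S=87.5833 payoff=2.4367 vs cont=5.9824 → 5.9824 [wait]  node(5,5) S=107.8218 payoff=0.0000 vs cont=0.5747 → 0.5747 [wait]  ⇒ S*(5)=71.1436
t_4: node(4,0) S=42.3081 payoff=47.7119 vs cont=47.0308 → 47.7119 [stop]  node(4,1) S=52.0845 payoff=37.9355 vs cont=37.2544 → 37.9355 [stop]  node(4,2) S=64.1200 payoff=25.9000 vs cont=25.2189 → 25.9000 [stop]  node(4,3) S=78.9367 payoff=11.0833 vs cont=12.1991 → 12.1991 [wait]  node(4,4) S=97.1771 payoff=0.0000 vs cont=3.1966 → 3.1966 [wait]  ⇒ S*(4)=64.1200
t_3: node(3,0) S=46.9424 payoff=43.0776 vs cont=42.3964 → 43.0776 [stop]  node(3,1) S=57.7898 payoff=32.2302 vs cont=31.5491 → 32.2302 [stop]  node(3,2) S=71.1436 payoff=18.8764 vs cont=18.7607 → 18.8764 [stop]  node(3,3) S=87.5833 payoff=2.4367 vs cont=7.5445 → 7.5445 [wait]  ⇒ S*(3)=71.1436
t_2: node(2,0) S=52.0845 payoff=37.9355 vs cont=37.2544 → 37.9355 [stop]  node(2,1) S=64.1200 payoff=25.9000 vs cont=25.2189 → 25.9000 [stop]  node(2,2) S=78.9367 payoff=11.0833 vs cont=12.9908 → 12.9908 [wait]  ⇒ S*(2)=64.1200
t_1: node(1,0) S=57.7898 payoff=32.2302 vs cont=31.5491 → 32.2302 [stop]  node(1,1) S=71.1436 payoff=18.8764 vs cont=19.1619 → 19.1619 [wait]  ⇒ S*(1)=57.7898
t_0: node(0,0) S=64.1200 payoff=25.9000 vs cont=25.3636 → 25.9000 [stop]  ⇒ S*(0)=64.1200

price = 25.9000
boundary = 64.1200 57.7898 64.1200 71.1436 64.1200 71.1436 78.9367
tree:
25.9000
32.2302 19.1619
37.9355 25.9000 12.9908
43.0776 32.2302 18.8764 7.5445
47.7119 37.9355 25.9000 12.1991 3.1966
51.8888 43.0776 32.2302 18.8764 5.9824 0.5747
55.6533 47.7119 37.9355 25.9000 11.0833 1.1834 0.0000
59.0461 51.8888 43.0776 32.2302 18.8764 2.4367 0.0000 0.0000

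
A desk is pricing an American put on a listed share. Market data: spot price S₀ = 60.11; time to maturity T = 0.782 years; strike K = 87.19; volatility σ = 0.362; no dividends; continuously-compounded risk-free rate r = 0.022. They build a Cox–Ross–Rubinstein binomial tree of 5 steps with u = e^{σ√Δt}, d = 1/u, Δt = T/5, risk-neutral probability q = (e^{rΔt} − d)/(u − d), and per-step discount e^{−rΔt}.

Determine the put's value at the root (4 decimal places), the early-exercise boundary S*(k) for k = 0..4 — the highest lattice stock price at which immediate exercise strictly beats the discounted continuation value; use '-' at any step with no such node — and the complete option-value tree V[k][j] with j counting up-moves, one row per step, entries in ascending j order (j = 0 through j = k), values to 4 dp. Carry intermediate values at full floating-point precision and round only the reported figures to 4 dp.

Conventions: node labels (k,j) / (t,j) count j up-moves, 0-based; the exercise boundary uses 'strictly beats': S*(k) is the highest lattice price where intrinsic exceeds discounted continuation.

price = 27.7383
boundary = - 52.0922 45.1438 52.0922 60.1100
tree:
27.7383
35.0978 19.8461
42.0462 27.1234 11.9872
48.0678 35.0978 18.5504 4.8566
53.2861 42.0462 27.0800 9.3051 0.0000
57.8084 48.0678 35.0978 17.8281 0.0000 0.0000

Δt=0.15640, u=1.15392, d=0.86661, q=0.47627, disc=e^(-rΔt)=0.99657
k=5 terminal: V=max(K-S,0) → 57.8084 48.0678 35.0978 17.8281 0.0000 0.0000
k=4: j=0 S=33.9039 intr=53.2861 cont=52.9866 V=53.2861[EX]; j=1 S=45.1438 intr=42.0462 cont=41.7467 V=42.0462[EX]; j=2 S=60.1100 intr=27.0800 cont=26.7805 V=27.0800[EX]; j=3 S=80.0379 intr=7.1521 cont=9.3051 V=9.3051[hold]; j=4 S=106.5722 intr=0.0000 cont=0.0000 V=0.0000[hold]  S*(4)=60.1100
k=3: j=0 S=39.1222 intr=48.0678 cont=47.7683 V=48.0678[EX]; j=1 S=52.0922 intr=35.0978 cont=34.7984 V=35.0978[EX]; j=2 S=69.3619 intr=17.8281 cont=18.5504 V=18.5504[hold]; j=3 S=92.3570 intr=0.0000 cont=4.8566 V=4.8566[hold]  S*(3)=52.0922
k=2: j=0 S=45.1438 intr=42.0462 cont=41.7467 V=42.0462[EX]; j=1 S=60.1100 intr=27.0800 cont=27.1234 V=27.1234[hold]; j=2 S=80.0379 intr=7.1521 cont=11.9872 V=11.9872[hold]  S*(2)=45.1438
k=1: j=0 S=52.0922 intr=35.0978 cont=34.8189 V=35.0978[EX]; j=1 S=69.3619 intr=17.8281 cont=19.8461 V=19.8461[hold]  S*(1)=52.0922
k=0: j=0 S=60.1100 intr=27.0800 cont=27.7383 V=27.7383[hold]  S*(0)=-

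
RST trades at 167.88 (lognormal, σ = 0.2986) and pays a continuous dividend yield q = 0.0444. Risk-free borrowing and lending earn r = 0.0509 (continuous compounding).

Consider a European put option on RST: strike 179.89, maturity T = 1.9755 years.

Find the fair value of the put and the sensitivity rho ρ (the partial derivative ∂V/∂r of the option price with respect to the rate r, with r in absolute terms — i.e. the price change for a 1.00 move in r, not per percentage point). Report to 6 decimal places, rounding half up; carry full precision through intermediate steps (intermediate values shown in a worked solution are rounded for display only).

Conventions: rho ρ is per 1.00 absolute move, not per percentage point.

price = 30.981796
ρ = -203.924382

σ√T = 0.2986·√1.9755 = 0.419690
d₁ = (ln(S/K) + (r−q+σ²/2)T) / (σ√T) = (ln(167.88/179.89) + (0.0509−0.0444+0.2986²/2)·1.9755) / 0.419690 = (-0.069096 + 0.100910) / 0.419690 = 0.075804
d₂ = d₁ − σ√T = 0.075804 − 0.419690 = -0.343885
e^{−rT} = 0.904337
e^{−qT} = 0.916024
N(−d₁) = 0.469787,  N(−d₂) = 0.634534
Put price V = K·e^{−rT}·N(−d₂) − S·e^{−qT}·N(−d₁) = 103.226719 − 72.244923 = 30.981796
ρ = −K·T·e^{−rT}·N(−d₂) = -203.924382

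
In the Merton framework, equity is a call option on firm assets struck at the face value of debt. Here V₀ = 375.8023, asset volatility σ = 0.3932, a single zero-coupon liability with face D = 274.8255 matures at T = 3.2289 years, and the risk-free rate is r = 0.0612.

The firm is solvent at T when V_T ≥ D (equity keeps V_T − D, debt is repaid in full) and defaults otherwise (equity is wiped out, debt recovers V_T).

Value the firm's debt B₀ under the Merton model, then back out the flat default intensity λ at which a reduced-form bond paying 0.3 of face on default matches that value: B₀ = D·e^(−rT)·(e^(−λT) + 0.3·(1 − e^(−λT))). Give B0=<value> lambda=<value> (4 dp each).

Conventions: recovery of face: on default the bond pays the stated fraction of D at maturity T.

With assets at 375.8023 and a single debt payment of 274.8255 at 3.2289 years:
d₁ = [ln(V₀/D) + (r + σ²/2)T] / (σ√T)
   = [ln(375.8023/274.8255) + (0.0612 + 0.5·0.3932²)·3.2289] / (0.3932·√3.2289)
   = [0.312927 + 0.447213] / 0.706547 = 1.075852
d₂ = d₁ − σ√T = 1.075852 − 0.706547 = 0.369305
N(d₁) = 0.859003,  N(d₂) = 0.644050,  e^(−rT) = 0.820691
E₀ = V₀·N(d₁) − D·e^(−rT)·N(d₂)
   = 375.8023·0.859003 − 274.8255·0.820691·0.644050 = 177.552001
B₀ = V₀ − E₀ = 375.8023 − 177.552001 = 198.250299
e^(−λT) = (B₀·e^(rT)/D − 0.3)/(1 − 0.3) = (198.2503·1.218485/274.8255 − 0.3)/0.7 = 0.82710906
λ = −ln(0.82710906)/3.2289 = 0.058787

B0=198.2503 lambda=0.0588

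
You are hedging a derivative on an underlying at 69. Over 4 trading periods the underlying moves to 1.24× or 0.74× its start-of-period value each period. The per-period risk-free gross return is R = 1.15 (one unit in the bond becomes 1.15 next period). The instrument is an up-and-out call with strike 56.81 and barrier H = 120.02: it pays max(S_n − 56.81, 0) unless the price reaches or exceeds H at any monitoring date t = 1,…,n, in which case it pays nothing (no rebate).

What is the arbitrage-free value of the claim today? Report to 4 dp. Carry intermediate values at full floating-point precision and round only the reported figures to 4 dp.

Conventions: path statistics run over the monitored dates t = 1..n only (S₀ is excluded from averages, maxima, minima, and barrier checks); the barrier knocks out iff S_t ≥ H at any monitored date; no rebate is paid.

With p* = (R−d)/(u−d) = 0.8200, sum probability × payoff across the paths and divide by R^4.
Enumerate all 2^4 = 16 price paths (U = up ×1.24, D = down ×0.74); each path with k up-moves has probability p*^k·(1−p*)^(4−k).
DDDD: M=51.0600, payoff=0.0000, prob=0.001050
UDDD: M=85.5600, payoff=0.0000, prob=0.004782
DUDD: M=63.3144, payoff=0.0000, prob=0.004782
UUDD: M=106.0944, payoff=1.2873, prob=0.021786
DDUD: M=51.0600, payoff=0.0000, prob=0.004782
UDUD: M=85.5600, payoff=1.2873, prob=0.021786
DUUD: M=78.5099, payoff=1.2873, prob=0.021786
UUUD: M=131.5571, payoff=0.0000, prob=0.099246
DDDU: M=51.0600, payoff=0.0000, prob=0.004782
UDDU: M=85.5600, payoff=1.2873, prob=0.021786
DUDU: M=63.3144, payoff=1.2873, prob=0.021786
UUDU: M=106.0944, payoff=40.5422, prob=0.099246
DDUU: M=58.0973, payoff=1.2873, prob=0.021786
UDUU: M=97.3522, payoff=40.5422, prob=0.099246
DUUU: M=97.3522, payoff=40.5422, prob=0.099246
UUUU: M=163.1307, payoff=0.0000, prob=0.452122
Price = Σ prob·payoff / R^4 = 12.239257 / 1.749006 = 6.9978

price = 6.9978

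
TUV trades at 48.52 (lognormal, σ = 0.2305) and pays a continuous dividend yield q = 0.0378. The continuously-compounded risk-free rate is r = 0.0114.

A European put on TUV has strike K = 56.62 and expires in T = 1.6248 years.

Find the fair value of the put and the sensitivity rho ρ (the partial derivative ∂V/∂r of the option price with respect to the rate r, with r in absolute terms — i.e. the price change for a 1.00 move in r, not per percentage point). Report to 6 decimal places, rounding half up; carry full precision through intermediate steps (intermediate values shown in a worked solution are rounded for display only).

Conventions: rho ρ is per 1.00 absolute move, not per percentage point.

price = 12.156117
ρ = -71.652353

σ√T = 0.2305·√1.6248 = 0.293813
d₁ = (ln(S/K) + (r−q+σ²/2)T) / (σ√T) = (ln(48.52/56.62) + (0.0114−0.0378+0.2305²/2)·1.6248) / 0.293813 = (-0.154386 + 0.000268) / 0.293813 = -0.524544
d₂ = d₁ − σ√T = -0.524544 − 0.293813 = -0.818357
e^{−rT} = 0.981648
e^{−qT} = 0.940431
N(−d₁) = 0.700050,  N(−d₂) = 0.793423
Put price V = K·e^{−rT}·N(−d₂) − S·e^{−qT}·N(−d₁) = 44.099183 − 31.943066 = 12.156117
ρ = −K·T·e^{−rT}·N(−d₂) = -71.652353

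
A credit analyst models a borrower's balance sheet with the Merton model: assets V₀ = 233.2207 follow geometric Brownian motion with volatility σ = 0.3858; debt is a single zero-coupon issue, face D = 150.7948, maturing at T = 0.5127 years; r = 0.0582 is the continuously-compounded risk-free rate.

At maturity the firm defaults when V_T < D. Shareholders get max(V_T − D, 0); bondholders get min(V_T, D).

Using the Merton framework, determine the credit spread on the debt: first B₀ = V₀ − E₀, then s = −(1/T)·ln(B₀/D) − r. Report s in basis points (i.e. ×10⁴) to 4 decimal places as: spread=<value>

Equity is a call on the firm's assets struck at D = 150.7948:
d₁ = [ln(V₀/D) + (r + σ²/2)T] / (σ√T)
   = [ln(233.2207/150.7948) + (0.0582 + 0.5·0.3858²)·0.5127] / (0.3858·√0.5127)
   = [0.436065 + 0.067995] / 0.276245 = 1.824687
d₂ = d₁ − σ√T = 1.824687 − 0.276245 = 1.548442
N(d₁) = 0.965976,  N(d₂) = 0.939242,  e^(−rT) = 0.970602
E₀ = V₀·N(d₁) − D·e^(−rT)·N(d₂)
   = 233.2207·0.965976 − 150.7948·0.970602·0.939242 = 87.816516
B₀ = V₀ − E₀ = 233.2207 − 87.816516 = 145.404184
spread = −(1/T)·ln(B₀/D) − r = −(1/0.5127)·ln(145.404184/150.7948) − 0.0582 = 0.01280181
in basis points: 0.01280181 × 10⁴ = 128.0181 bp

spread=128.0181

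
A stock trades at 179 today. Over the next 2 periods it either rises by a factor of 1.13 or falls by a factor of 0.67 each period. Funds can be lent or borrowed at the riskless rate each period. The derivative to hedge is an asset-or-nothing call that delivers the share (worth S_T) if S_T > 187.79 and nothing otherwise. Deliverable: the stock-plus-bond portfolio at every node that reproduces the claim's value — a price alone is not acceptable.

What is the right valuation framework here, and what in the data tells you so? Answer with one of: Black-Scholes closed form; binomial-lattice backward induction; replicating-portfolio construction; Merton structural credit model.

Key observation: a price alone would not answer the question — the per-node share/bond construction on the spot-179, 1.13/0.67 tree is required, and only the replicating-portfolio method yields it.

framework: replicating-portfolio construction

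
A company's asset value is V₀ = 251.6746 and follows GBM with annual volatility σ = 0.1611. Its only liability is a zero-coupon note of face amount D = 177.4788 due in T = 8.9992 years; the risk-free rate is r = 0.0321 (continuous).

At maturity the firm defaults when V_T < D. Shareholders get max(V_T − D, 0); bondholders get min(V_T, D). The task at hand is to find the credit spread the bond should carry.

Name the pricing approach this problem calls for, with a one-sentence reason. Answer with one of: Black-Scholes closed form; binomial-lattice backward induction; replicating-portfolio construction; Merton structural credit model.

framework: Merton structural credit model

Key observation: a levered firm with one bullet debt due at 8.9992 years is the canonical structural-credit setup: equity is a call on the firm's assets struck at the face value.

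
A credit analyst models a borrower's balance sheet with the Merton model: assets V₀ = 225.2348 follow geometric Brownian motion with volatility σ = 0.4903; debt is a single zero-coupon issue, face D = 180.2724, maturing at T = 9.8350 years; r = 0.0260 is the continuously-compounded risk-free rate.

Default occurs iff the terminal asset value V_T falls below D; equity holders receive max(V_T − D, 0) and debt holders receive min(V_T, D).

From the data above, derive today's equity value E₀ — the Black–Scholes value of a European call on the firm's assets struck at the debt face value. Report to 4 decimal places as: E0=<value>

E0=148.5106

Work the structural quantities from V₀ = 225.2348 against face 180.2724:
d₁ = [ln(V₀/D) + (r + σ²/2)T] / (σ√T)
   = [ln(225.2348/180.2724) + (0.0260 + 0.5·0.4903²)·9.8350] / (0.4903·√9.8350)
   = [0.222674 + 1.437848] / 1.537620 = 1.079930
d₂ = d₁ − σ√T = 1.079930 − 1.537620 = -0.457690
N(d₁) = 0.859913,  N(d₂) = 0.323588,  e^(−rT) = 0.774367
E₀ = V₀·N(d₁) − D·e^(−rT)·N(d₂)
   = 225.2348·0.859913 − 180.2724·0.774367·0.323588 = 148.510589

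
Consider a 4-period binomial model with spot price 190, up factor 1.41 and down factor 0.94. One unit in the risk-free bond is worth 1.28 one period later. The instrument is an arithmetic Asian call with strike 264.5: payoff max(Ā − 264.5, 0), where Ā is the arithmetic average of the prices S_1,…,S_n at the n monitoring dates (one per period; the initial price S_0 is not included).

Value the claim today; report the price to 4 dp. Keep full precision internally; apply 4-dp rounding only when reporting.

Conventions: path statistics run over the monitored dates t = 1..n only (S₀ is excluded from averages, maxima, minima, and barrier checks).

Set p* = 0.7234 (from d < R < u); the path-dependent value is the discounted p*-expectation over all price paths.
Enumerate all 2^4 = 16 price paths (U = up ×1.41, D = down ×0.94); each path with k up-moves has probability p*^k·(1−p*)^(4−k).
DDDD: Ā=163.1593, payoff=0.0000, prob=0.005853
UDDD: Ā=244.7390, payoff=0.0000, prob=0.015308
DUDD: Ā=222.4140, payoff=0.0000, prob=0.015308
UUDD: Ā=333.6210, payoff=69.1210, prob=0.040036
DDUD: Ā=201.4285, payoff=0.0000, prob=0.015308
UDUD: Ā=302.1427, payoff=37.6427, prob=0.040036
DUUD: Ā=279.8177, payoff=15.3177, prob=0.040036
UUUD: Ā=419.7266, payoff=155.2266, prob=0.104710
DDDU: Ā=181.7021, payoff=0.0000, prob=0.015308
UDDU: Ā=272.5532, payoff=8.0532, prob=0.040036
DUDU: Ā=250.2282, payoff=0.0000, prob=0.040036
UUDU: Ā=375.3422, payoff=110.8422, prob=0.104710
DDUU: Ā=229.2427, payoff=0.0000, prob=0.040036
UDUU: Ā=343.8640, payoff=79.3640, prob=0.104710
DUUU: Ā=321.5390, payoff=57.0390, prob=0.104710
UUUU: Ā=482.3085, payoff=217.8085, prob=0.273857
Price = Σ prob·payoff / R^4 = 107.001392 / 2.684355 = 39.8611

price = 39.8611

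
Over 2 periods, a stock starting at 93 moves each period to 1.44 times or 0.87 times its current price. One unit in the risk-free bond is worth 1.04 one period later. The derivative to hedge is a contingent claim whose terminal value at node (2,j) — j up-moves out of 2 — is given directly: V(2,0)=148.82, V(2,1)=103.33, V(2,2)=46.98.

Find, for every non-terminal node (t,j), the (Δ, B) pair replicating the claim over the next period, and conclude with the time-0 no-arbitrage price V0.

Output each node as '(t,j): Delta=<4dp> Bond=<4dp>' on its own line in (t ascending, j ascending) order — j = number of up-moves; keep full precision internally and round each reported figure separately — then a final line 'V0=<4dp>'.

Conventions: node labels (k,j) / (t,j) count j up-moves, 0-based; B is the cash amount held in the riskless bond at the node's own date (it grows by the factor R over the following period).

Under the risk-neutral measure, an up-move has probability p* = (R−d)/(u−d) = 0.2982 and values discount at R = 1.04.
Terminal payoffs: V(2,0)=148.8200, V(2,1)=103.3300, V(2,2)=46.9800
(1,0): S=80.9100. Δ = (V_up−V_dn)/(S_up−S_dn) = (103.3300−148.8200)/(116.5104−70.3917) = -0.9864. V = [p*·103.3300 + (1−p*)·148.8200]/1.04 = 130.0508. B = V − Δ·S = 209.8578.
(1,1): S=133.9200. Δ = (V_up−V_dn)/(S_up−S_dn) = (46.9800−103.3300)/(192.8448−116.5104) = -0.7382. V = [p*·46.9800 + (1−p*)·103.3300]/1.04 = 83.1960. B = V − Δ·S = 182.0557.
(0,0): S=93.0000. Δ = (V_up−V_dn)/(S_up−S_dn) = (83.1960−130.0508)/(133.9200−80.9100) = -0.8839. V = [p*·83.1960 + (1−p*)·130.0508]/1.04 = 111.6121. B = V − Δ·S = 193.8134.
As a check, the time-0 holding Δ(0,0)·S0 + B(0,0) comes to 111.6121 — exactly V0.

(0,0): Delta=-0.8839 Bond=193.8134
(1,0): Delta=-0.9864 Bond=209.8578
(1,1): Delta=-0.7382 Bond=182.0557
V0=111.6121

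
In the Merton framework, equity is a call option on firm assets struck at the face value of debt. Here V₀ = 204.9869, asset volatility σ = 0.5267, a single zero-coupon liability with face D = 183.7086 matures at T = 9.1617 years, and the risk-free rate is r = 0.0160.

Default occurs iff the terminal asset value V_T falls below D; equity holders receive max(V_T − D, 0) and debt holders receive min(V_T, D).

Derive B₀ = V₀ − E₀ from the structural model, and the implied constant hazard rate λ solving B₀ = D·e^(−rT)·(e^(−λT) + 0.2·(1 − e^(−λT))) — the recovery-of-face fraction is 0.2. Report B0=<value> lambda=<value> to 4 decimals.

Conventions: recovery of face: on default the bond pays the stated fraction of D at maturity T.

With assets at 204.9869 and a single debt payment of 183.7086 at 9.1617 years:
d₁ = [ln(V₀/D) + (r + σ²/2)T] / (σ√T)
   = [ln(204.9869/183.7086) + (0.0160 + 0.5·0.5267²)·9.1617] / (0.5267·√9.1617)
   = [0.109595 + 1.417374] / 1.594231 = 0.957809
d₂ = d₁ − σ√T = 0.957809 − 1.594231 = -0.636422
N(d₁) = 0.830920,  N(d₂) = 0.262251,  e^(−rT) = 0.863650
E₀ = V₀·N(d₁) − D·e^(−rT)·N(d₂)
   = 204.9869·0.830920 − 183.7086·0.863650·0.262251 = 128.719130
B₀ = V₀ − E₀ = 204.9869 − 128.719130 = 76.267770
e^(−λT) = (B₀·e^(rT)/D − 0.2)/(1 − 0.2) = (76.2678·1.157876/183.7086 − 0.2)/0.8 = 0.35087448
λ = −ln(0.35087448)/9.1617 = 0.114316

B0=76.2678 lambda=0.1143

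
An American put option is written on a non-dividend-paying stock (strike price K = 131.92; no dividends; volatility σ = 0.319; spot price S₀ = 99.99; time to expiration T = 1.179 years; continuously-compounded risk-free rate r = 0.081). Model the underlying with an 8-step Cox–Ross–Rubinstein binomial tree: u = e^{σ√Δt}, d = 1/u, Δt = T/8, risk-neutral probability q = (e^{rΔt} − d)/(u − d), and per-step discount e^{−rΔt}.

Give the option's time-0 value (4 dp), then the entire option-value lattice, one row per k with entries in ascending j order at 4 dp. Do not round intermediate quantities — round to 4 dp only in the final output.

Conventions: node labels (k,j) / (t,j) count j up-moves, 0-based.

params: Δt=0.14738 u=1.13028 d=0.88474 q=0.51833 e^(-rΔt)=0.98813
t_8 payoffs: 94.3813 83.9634 70.6543 53.6515 31.9300 4.1803 0.0000 0.0000 0.0000
k=7: node(7,0) S=42.4291 payoff=89.4909 vs cont=87.9255 → 89.4909 [stop]  node(7,1) S=54.2042 payoff=77.7158 vs cont=76.1504 → 77.7158 [stop]  node(7,2) S=69.2472 payoff=62.6728 vs cont=61.1074 → 62.6728 [stop]  node(7,3) S=88.4651 payoff=43.4549 vs cont=41.8895 → 43.4549 [stop]  node(7,4) S=113.0164 payoff=18.9036 vs cont=17.3382 → 18.9036 [stop]  node(7,5) S=144.3812 payoff=0.0000 vs cont=1.9896 → 1.9896 [wait]  node(7,6) S=184.4506 payoff=0.0000 vs cont=0.0000 → 0.0000 [wait]  node(7,7) S=235.6403 payoff=0.0000 vs cont=0.0000 → 0.0000 [wait]
k=6: node(6,0) S=47.9566 payoff=83.9634 vs cont=82.3980 → 83.9634 [stop]  node(6,1) S=61.2657 payoff=70.6543 vs cont=69.0888 → 70.6543 [stop]  node(6,2) S=78.2685 payoff=53.6515 vs cont=52.0861 → 53.6515 [stop]  node(6,3) S=99.9900 payoff=31.9300 vs cont=30.3646 → 31.9300 [stop]  node(6,4) S=127.7397 payoff=4.1803 vs cont=10.0163 → 10.0163 [wait]  node(6,5) S=163.1907 payoff=0.0000 vs cont=0.9470 → 0.9470 [wait]  node(6,6) S=208.4802 payoff=0.0000 vs cont=0.0000 → 0.0000 [wait]
k=5: node(5,0) S=54.2042 payoff=77.7158 vs cont=76.1504 → 77.7158 [stop]  node(5,1) S=69.2472 payoff=62.6728 vs cont=61.1074 → 62.6728 [stop]  node(5,2) S=88.4651 payoff=43.4549 vs cont=41.8895 → 43.4549 [stop]  node(5,3) S=113.0164 payoff=18.9036 vs cont=20.3273 → 20.3273 [wait]  node(5,4) S=144.3812 payoff=0.0000 vs cont=5.2523 → 5.2523 [wait]  node(5,5) S=184.4506 payoff=0.0000 vs cont=0.4507 → 0.4507 [wait]
k=4: node(4,0) S=61.2657 payoff=70.6543 vs cont=69.0888 → 70.6543 [stop]  node(4,1) S=78.2685 payoff=53.6515 vs cont=52.0861 → 53.6515 [stop]  node(4,2) S=99.9900 payoff=31.9300 vs cont=31.0938 → 31.9300 [stop]  node(4,3) S=127.7397 payoff=4.1803 vs cont=12.3650 → 12.3650 [wait]  node(4,4) S=163.1907 payoff=0.0000 vs cont=2.7307 → 2.7307 [wait]
k=3: node(3,0) S=69.2472 payoff=62.6728 vs cont=61.1074 → 62.6728 [stop]  node(3,1) S=88.4651 payoff=43.4549 vs cont=41.8895 → 43.4549 [stop]  node(3,2) S=113.0164 payoff=18.9036 vs cont=21.5303 → 21.5303 [wait]  node(3,3) S=144.3812 payoff=0.0000 vs cont=7.2838 → 7.2838 [wait]
k=2: node(2,0) S=78.2685 payoff=53.6515 vs cont=52.0861 → 53.6515 [stop]  node(2,1) S=99.9900 payoff=31.9300 vs cont=31.7099 → 31.9300 [stop]  node(2,2) S=127.7397 payoff=4.1803 vs cont=13.9780 → 13.9780 [wait]
k=1: node(1,0) S=88.4651 payoff=43.4549 vs cont=41.8895 → 43.4549 [stop]  node(1,1) S=113.0164 payoff=18.9036 vs cont=22.3564 → 22.3564 [wait]
k=0: node(0,0) S=99.9900 payoff=31.9300 vs cont=32.1330 → 32.1330 [wait]

price = 32.1330
tree:
32.1330
43.4549 22.3564
53.6515 31.9300 13.9780
62.6728 43.4549 21.5303 7.2838
70.6543 53.6515 31.9300 12.3650 2.7307
77.7158 62.6728 43.4549 20.3273 5.2523 0.4507
83.9634 70.6543 53.6515 31.9300 10.0163 0.9470 0.0000
89.4909 77.7158 62.6728 43.4549 18.9036 1.9896 0.0000 0.0000
94.3813 83.9634 70.6543 53.6515 31.9300 4.1803 0.0000 0.0000 0.0000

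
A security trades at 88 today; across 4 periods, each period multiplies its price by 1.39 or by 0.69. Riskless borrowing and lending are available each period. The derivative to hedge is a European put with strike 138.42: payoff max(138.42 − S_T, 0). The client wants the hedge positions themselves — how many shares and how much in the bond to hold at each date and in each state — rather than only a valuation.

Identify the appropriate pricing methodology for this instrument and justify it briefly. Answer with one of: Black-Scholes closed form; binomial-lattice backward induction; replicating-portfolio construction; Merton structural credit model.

Key observation: since the answer must list Δ and B at each node of the 1.39/0.69 lattice on 88, the replicating-portfolio method — solving the two-state system at every node — is the one that applies.

framework: replicating-portfolio construction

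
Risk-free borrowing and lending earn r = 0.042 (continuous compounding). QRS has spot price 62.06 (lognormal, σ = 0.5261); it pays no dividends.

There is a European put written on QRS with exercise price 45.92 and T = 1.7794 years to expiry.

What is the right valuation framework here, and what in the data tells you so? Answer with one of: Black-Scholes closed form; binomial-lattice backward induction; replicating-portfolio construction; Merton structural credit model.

Key observation: everything needed for the exact continuous-time valuation of the European put on QRS (strike 45.92) is given, and no feature rules the closed form out.

framework: Black-Scholes closed form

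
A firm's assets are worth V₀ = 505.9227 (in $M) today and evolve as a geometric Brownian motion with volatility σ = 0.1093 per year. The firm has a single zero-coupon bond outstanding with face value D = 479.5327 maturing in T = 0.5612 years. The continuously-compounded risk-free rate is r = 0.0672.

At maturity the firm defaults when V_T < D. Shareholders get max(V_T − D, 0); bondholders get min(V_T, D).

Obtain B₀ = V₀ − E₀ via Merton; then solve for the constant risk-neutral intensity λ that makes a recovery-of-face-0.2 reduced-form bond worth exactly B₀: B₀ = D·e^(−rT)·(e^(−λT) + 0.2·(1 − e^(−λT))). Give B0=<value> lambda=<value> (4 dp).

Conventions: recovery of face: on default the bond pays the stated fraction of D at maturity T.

Work the structural quantities from V₀ = 505.9227 against face 479.5327:
d₁ = [ln(V₀/D) + (r + σ²/2)T] / (σ√T)
   = [ln(505.9227/479.5327) + (0.0672 + 0.5·0.1093²)·0.5612] / (0.1093·√0.5612)
   = [0.053572 + 0.041065] / 0.081880 = 1.155794
d₂ = d₁ − σ√T = 1.155794 − 0.081880 = 1.073913
N(d₁) = 0.876117,  N(d₂) = 0.858569,  e^(−rT) = 0.962990
E₀ = V₀·N(d₁) − D·e^(−rT)·N(d₂)
   = 505.9227·0.876117 − 479.5327·0.962990·0.858569 = 46.773168
B₀ = V₀ − E₀ = 505.9227 − 46.773168 = 459.149532
e^(−λT) = (B₀·e^(rT)/D − 0.2)/(1 − 0.2) = (459.1495·1.038433/479.5327 − 0.2)/0.8 = 0.99286596
λ = −ln(0.99286596)/0.5612 = 0.012758

B0=459.1495 lambda=0.0128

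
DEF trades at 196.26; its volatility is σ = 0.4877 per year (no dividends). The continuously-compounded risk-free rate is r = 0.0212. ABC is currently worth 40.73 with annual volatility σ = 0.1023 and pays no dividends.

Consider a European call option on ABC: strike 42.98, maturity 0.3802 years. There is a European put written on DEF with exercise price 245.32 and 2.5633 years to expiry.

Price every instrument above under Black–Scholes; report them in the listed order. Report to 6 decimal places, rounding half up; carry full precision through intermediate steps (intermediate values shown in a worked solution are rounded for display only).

price(ABC call K=42.98) = 0.360039
price(DEF put K=245.32) = 84.575653

[ABC call K=42.98]
σ√T = 0.1023·√0.3802 = 0.063079
d₁ = (ln(S/K) + (r+σ²/2)T) / (σ√T) = (ln(40.73/42.98) + (0.0212+0.1023²/2)·0.3802) / 0.063079 = (-0.053770 + 0.010050) / 0.063079 = -0.693108
d₂ = d₁ − σ√T = -0.693108 − 0.063079 = -0.756187
e^{−rT} = 0.991972
N(d₁) = 0.244121,  N(d₂) = 0.224769
price = S·N(d₁) − K·e^{−rT}·N(d₂) = 9.943037 − 9.582998 = 0.360039
[DEF put K=245.32]
σ√T = 0.4877·√2.5633 = 0.780823
d₁ = (ln(S/K) + (r+σ²/2)T) / (σ√T) = (ln(196.26/245.32) + (0.0212+0.4877²/2)·2.5633) / 0.780823 = (-0.223123 + 0.359184) / 0.780823 = 0.174253
d₂ = d₁ − σ√T = 0.174253 − 0.780823 = -0.606570
e^{−rT} = 0.947108
N(−d₁) = 0.430833,  N(−d₂) = 0.727932
price = K·e^{−rT}·N(−d₂) − S·N(−d₁) = 169.130982 − 84.555329 = 84.575653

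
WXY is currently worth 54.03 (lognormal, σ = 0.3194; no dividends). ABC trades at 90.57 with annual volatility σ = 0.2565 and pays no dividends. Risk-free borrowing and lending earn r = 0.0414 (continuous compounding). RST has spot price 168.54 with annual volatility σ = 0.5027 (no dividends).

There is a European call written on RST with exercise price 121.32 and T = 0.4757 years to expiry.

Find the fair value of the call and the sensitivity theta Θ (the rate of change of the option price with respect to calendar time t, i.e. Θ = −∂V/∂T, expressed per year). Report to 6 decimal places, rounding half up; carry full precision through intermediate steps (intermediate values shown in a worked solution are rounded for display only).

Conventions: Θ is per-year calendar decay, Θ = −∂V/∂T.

σ√T = 0.5027·√0.4757 = 0.346717
d₁ = (ln(S/K) + (r+σ²/2)T) / (σ√T) = (ln(168.54/121.32) + (0.0414+0.5027²/2)·0.4757) / 0.346717 = (0.328741 + 0.079800) / 0.346717 = 1.178314
d₂ = d₁ − σ√T = 1.178314 − 0.346717 = 0.831597
e^{−rT} = 0.980499
N(d₁) = 0.880664,  N(d₂) = 0.797182
Call price V = S·N(d₁) − K·e^{−rT}·N(d₂) = 148.427161 − 94.828035 = 53.599126
φ(d₁) = (1/√(2π))·e^{−d₁²/2} = 0.199259
Θ = −S·φ(d₁)·σ/(2√T) − r·K·e^{−rT}·N(d₂) = −12.238633 − 3.925881 = -16.164513

price = 53.599126
Θ = -16.164513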